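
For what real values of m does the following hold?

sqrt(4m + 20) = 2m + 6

Square both sides: 4m + 20 = (2m + 6)^2.
Expand and rearrange: 4m^2 + 20m + 16 = 0.
Solving gives m = -1 or m = -4.
Check each candidate in the original equation:
  m = -1: sqrt(16) = 4, while 2m + 6 = 4 — valid.
  m = -4: sqrt(4) = 2, while 2m + 6 = -2 — extraneous.

m = -1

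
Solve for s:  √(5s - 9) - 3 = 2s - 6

s = 2 or s = 2.25

Isolate the radical: √(5s - 9) = 2s - 3.
Square both sides: 5s - 9 = (2s - 3)².
Expand and rearrange: 4s² - 17s + 18 = 0.
Solving gives s = 2.25 or s = 2.
Check each candidate in the original equation:
  s = 2.25: √(2.25) = 1.5, while 2s - 3 = 1.5 — valid.
  s = 2: √(1) = 1, while 2s - 3 = 1 — valid.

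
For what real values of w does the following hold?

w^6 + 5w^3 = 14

w = -1.9129 or w = 1.2599

Let u = w^3. The equation becomes u^2 + 5u - 14 = 0.
Factor: (u + 7)(u - 2) = 0, so u = -7 or u = 2.
w^3 = -7 gives w = -(7)^(1/3) ~= -1.9129.
w^3 = 2 gives w = (2)^(1/3) ~= 1.2599.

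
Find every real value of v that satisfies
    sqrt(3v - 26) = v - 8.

v = 9 or v = 10

Square both sides: 3v - 26 = (v - 8)^2.
Expand and rearrange: v^2 - 19v + 90 = 0.
Solving gives v = 10 or v = 9.
Check each candidate in the original equation:
  v = 10: sqrt(4) = 2, while v - 8 = 2 — valid.
  v = 9: sqrt(1) = 1, while v - 8 = 1 — valid.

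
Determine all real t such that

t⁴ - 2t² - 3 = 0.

t = -1.7321 or t = 1.7321

Let u = t². The equation becomes u² - 2u - 3 = 0.
Factor: (u - 3)(u + 1) = 0, so u = 3 or u = -1.
t² = 3 gives t = ±√(3) ≈ ±1.7321.
t² = -1 < 0 has no real solution.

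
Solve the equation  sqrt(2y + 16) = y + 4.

Square both sides: 2y + 16 = (y + 4)^2.
Expand and rearrange: y^2 + 6y = 0.
Solving gives y = 0 or y = -6.
Check each candidate in the original equation:
  y = 0: sqrt(16) = 4, while y + 4 = 4 — valid.
  y = -6: sqrt(4) = 2, while y + 4 = -2 — extraneous.

y = 0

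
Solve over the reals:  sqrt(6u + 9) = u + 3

Square both sides: 6u + 9 = (u + 3)^2.
Expand and rearrange: u^2 = 0.
This gives the repeated root u = 0.
Check in the original equation:
  u = 0: sqrt(9) = 3, while u + 3 = 3 — valid.

u = 0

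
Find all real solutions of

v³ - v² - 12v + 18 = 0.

Possible rational roots are divisors of 18. Testing v = 3 gives 0, so (v - 3) is a factor.
Divide: v³ - v² - 12v + 18 = (v - 3)(v² + 2v - 6).
Apply the quadratic formula to v² + 2v - 6 = 0: v = (-2 ± √28)/2, i.e. v ≈ 1.6458 or v ≈ -3.6458.

v = -3.6458 or v = 1.6458 or v = 3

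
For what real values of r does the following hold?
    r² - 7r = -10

Bring every term to one side: r² - 7r + 10 = 0.
Factor: (r - 2)(r - 5) = 0.
So r = 2 or r = 5.

r = 2 or r = 5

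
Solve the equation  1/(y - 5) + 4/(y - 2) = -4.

y = 0.9345 or y = 4.8155

Multiply both sides by (y - 5)(y - 2):
(y - 2) + 4(y - 5) = -4(y - 5)(y - 2).
Expand and collect terms: -4y² + 23y - 18 = 0.
By the quadratic formula, y = (-23 ± √241) / -8, so y ≈ 0.9345 or y ≈ 4.8155.
Neither value makes a denominator zero (y ≠ 5, y ≠ 2), so both are valid.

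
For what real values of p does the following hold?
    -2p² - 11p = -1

p = -5.5895 or p = 0.0895

Rearrange to standard form: -2p² - 11p + 1 = 0.
Discriminant: (-11)² − 4·(-2)·1 = 129.
Quadratic formula: p = (11 ± √129) / (-4).
So p = -√(129)/4 - 11/4 ≈ -5.5895 or p = -11/4 + √(129)/4 ≈ 0.0895.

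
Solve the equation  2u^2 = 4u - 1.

Rearrange to standard form: 2u^2 - 4u + 1 = 0.
Discriminant: (-4)^2 - 4*2*1 = 8.
Quadratic formula: u = (4 +/- sqrt(8)) / 4.
So u = sqrt(2)/2 + 1 ~= 1.7071 or u = 1 - sqrt(2)/2 ~= 0.2929.

u = 0.2929 or u = 1.7071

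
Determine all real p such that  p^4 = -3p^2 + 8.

p = -1.3044 or p = 1.3044

Let u = p^2. The equation becomes u^2 + 3u - 8 = 0.
By the quadratic formula, u = -3/2 + sqrt(41)/2 or u = -sqrt(41)/2 - 3/2.
p^2 = -3/2 + sqrt(41)/2 gives p = +/-sqrt(-3/2 + sqrt(41)/2) ~= +/-1.3044.
p^2 = -sqrt(41)/2 - 3/2 < 0 has no real solution.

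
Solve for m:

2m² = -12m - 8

m = -5.2361 or m = -0.7639

Rearrange to standard form: 2m² + 12m + 8 = 0.
Discriminant: (12)² − 4·2·8 = 80.
Quadratic formula: m = (-12 ± √80) / 4.
So m = -3 + √(5) ≈ -0.7639 or m = -3 - √(5) ≈ -5.2361.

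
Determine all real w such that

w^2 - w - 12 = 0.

w = -3 or w = 4

Factor: (w - 4)(w + 3) = 0.
So w = 4 or w = -3.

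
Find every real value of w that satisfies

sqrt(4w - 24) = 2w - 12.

w = 6 or w = 7

Square both sides: 4w - 24 = (2w - 12)^2.
Expand and rearrange: 4w^2 - 52w + 168 = 0.
Solving gives w = 7 or w = 6.
Check each candidate in the original equation:
  w = 7: sqrt(4) = 2, while 2w - 12 = 2 — valid.
  w = 6: sqrt(0) = 0, while 2w - 12 = 0 — valid.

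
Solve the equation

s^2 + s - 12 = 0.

Factor: (s - 3)(s + 4) = 0.
So s = 3 or s = -4.

s = -4 or s = 3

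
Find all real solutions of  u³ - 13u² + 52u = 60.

u = 2 or u = 5 or u = 6

Rearrange: u³ - 13u² + 52u - 60 = 0.
Possible rational roots are divisors of -60. Testing u = 5 gives 0, so (u - 5) is a factor.
Divide: u³ - 13u² + 52u - 60 = (u - 5)(u² - 8u + 12).
Factor the quadratic: u = 6 or u = 2.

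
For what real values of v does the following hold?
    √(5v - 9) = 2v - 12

Square both sides: 5v - 9 = (2v - 12)².
Expand and rearrange: 4v² - 53v + 153 = 0.
Solving gives v = 9 or v = 4.25.
Check each candidate in the original equation:
  v = 9: √(36) = 6, while 2v - 12 = 6 — valid.
  v = 4.25: √(12.25) = 3.5, while 2v - 12 = -3.5 — extraneous.

v = 9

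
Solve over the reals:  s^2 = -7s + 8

s = -8 or s = 1

Bring every term to one side: s^2 + 7s - 8 = 0.
Factor: (s - 1)(s + 8) = 0.
So s = 1 or s = -8.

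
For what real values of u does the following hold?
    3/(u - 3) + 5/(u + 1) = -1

u = -7.899 or u = 1.899

Multiply both sides by (u - 3)(u + 1):
3(u + 1) + 5(u - 3) = -(u - 3)(u + 1).
Expand and collect terms: -u^2 - 6u + 15 = 0.
By the quadratic formula, u = (6 +/- sqrt(96)) / -2, so u ~= -7.899 or u ~= 1.899.
Neither value makes a denominator zero (u != 3, u != -1), so both are valid.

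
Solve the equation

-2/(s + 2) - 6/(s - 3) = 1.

s = -7 or s = 0

Multiply both sides by (s + 2)(s - 3):
-2(s - 3) - 6(s + 2) = (s + 2)(s - 3).
Expand and collect terms: s^2 + 7s = 0.
Factor or apply the quadratic formula: s = 0 or s = -7.
Neither value makes a denominator zero (s != -2, s != 3), so both are valid.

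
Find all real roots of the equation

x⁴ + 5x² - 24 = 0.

x = -1.7321 or x = 1.7321

Let u = x². The equation becomes u² + 5u - 24 = 0.
Factor: (u + 8)(u - 3) = 0, so u = -8 or u = 3.
x² = -8 < 0 has no real solution.
x² = 3 gives x = ±√(3) ≈ ±1.7321.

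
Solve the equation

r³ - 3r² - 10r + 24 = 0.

r = -3 or r = 2 or r = 4

Possible rational roots are divisors of 24. Testing r = 2 gives 0, so (r - 2) is a factor.
Divide: r³ - 3r² - 10r + 24 = (r - 2)(r² - r - 12).
Factor the quadratic: r = 4 or r = -3.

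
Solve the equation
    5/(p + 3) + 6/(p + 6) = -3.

p = -8.8054 or p = -3.8613

Multiply both sides by (p + 3)(p + 6):
5(p + 6) + 6(p + 3) = -3(p + 3)(p + 6).
Expand and collect terms: -3p^2 - 38p - 102 = 0.
By the quadratic formula, p = (38 +/- sqrt(220)) / -6, so p ~= -8.8054 or p ~= -3.8613.
Neither value makes a denominator zero (p != -3, p != -6), so both are valid.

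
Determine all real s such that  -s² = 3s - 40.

s = -8 or s = 5

Bring every term to one side: -s² - 3s + 40 = 0.
Factor: -1(s - 5)(s + 8) = 0.
So s = 5 or s = -8.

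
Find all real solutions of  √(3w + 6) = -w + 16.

w = 10

Square both sides: 3w + 6 = (-w + 16)².
Expand and rearrange: w² - 35w + 250 = 0.
Solving gives w = 25 or w = 10.
Check each candidate in the original equation:
  w = 25: √(81) = 9, while -w + 16 = -9 — extraneous.
  w = 10: √(36) = 6, while -w + 16 = 6 — valid.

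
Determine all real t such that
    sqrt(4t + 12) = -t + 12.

t = 6

Square both sides: 4t + 12 = (-t + 12)^2.
Expand and rearrange: t^2 - 28t + 132 = 0.
Solving gives t = 22 or t = 6.
Check each candidate in the original equation:
  t = 22: sqrt(100) = 10, while -t + 12 = -10 — extraneous.
  t = 6: sqrt(36) = 6, while -t + 12 = 6 — valid.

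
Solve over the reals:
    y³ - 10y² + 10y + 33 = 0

Possible rational roots are divisors of 33. Testing y = 3 gives 0, so (y - 3) is a factor.
Divide: y³ - 10y² + 10y + 33 = (y - 3)(y² - 7y - 11).
Apply the quadratic formula to y² - 7y - 11 = 0: y = (7 ± √93)/2, i.e. y ≈ 8.3218 or y ≈ -1.3218.

y = -1.3218 or y = 3 or y = 8.3218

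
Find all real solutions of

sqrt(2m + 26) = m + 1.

m = 5

Square both sides: 2m + 26 = (m + 1)^2.
Expand and rearrange: m^2 - 25 = 0.
Solving gives m = 5 or m = -5.
Check each candidate in the original equation:
  m = 5: sqrt(36) = 6, while m + 1 = 6 — valid.
  m = -5: sqrt(16) = 4, while m + 1 = -4 — extraneous.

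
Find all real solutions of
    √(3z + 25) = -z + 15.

z = 8

Square both sides: 3z + 25 = (-z + 15)².
Expand and rearrange: z² - 33z + 200 = 0.
Solving gives z = 25 or z = 8.
Check each candidate in the original equation:
  z = 25: √(100) = 10, while -z + 15 = -10 — extraneous.
  z = 8: √(49) = 7, while -z + 15 = 7 — valid.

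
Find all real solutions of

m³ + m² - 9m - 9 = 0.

m = -3 or m = -1 or m = 3

Possible rational roots are divisors of -9. Testing m = -1 gives 0, so (m + 1) is a factor.
Divide: m³ + m² - 9m - 9 = (m + 1)(m² - 9).
Factor the quadratic: m = 3 or m = -3.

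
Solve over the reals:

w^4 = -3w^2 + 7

Let u = w^2. The equation becomes u^2 + 3u - 7 = 0.
By the quadratic formula, u = -3/2 + sqrt(37)/2 or u = -sqrt(37)/2 - 3/2.
w^2 = -3/2 + sqrt(37)/2 gives w = +/-sqrt(-3/2 + sqrt(37)/2) ~= +/-1.2415.
w^2 = -sqrt(37)/2 - 3/2 < 0 has no real solution.

w = -1.2415 or w = 1.2415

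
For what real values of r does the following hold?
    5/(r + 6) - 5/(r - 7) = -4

r = -7.1485 or r = 8.1485

Multiply both sides by (r + 6)(r - 7):
5(r - 7) - 5(r + 6) = -4(r + 6)(r - 7).
Expand and collect terms: -4r² + 4r + 233 = 0.
By the quadratic formula, r = (-4 ± √3744) / -8, so r ≈ -7.1485 or r ≈ 8.1485.
Neither value makes a denominator zero (r ≠ -6, r ≠ 7), so both are valid.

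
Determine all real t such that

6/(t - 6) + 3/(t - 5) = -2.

Multiply both sides by (t - 6)(t - 5):
6(t - 5) + 3(t - 6) = -2(t - 6)(t - 5).
Expand and collect terms: -2t² + 13t - 12 = 0.
By the quadratic formula, t = (-13 ± √73) / -4, so t ≈ 1.114 or t ≈ 5.386.
Neither value makes a denominator zero (t ≠ 6, t ≠ 5), so both are valid.

t = 1.114 or t = 5.386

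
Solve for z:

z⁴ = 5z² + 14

z = -2.6458 or z = 2.6458

Let u = z². The equation becomes u² - 5u - 14 = 0.
Factor: (u + 2)(u - 7) = 0, so u = -2 or u = 7.
z² = -2 < 0 has no real solution.
z² = 7 gives z = ±√(7) ≈ ±2.6458.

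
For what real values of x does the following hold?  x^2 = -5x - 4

x = -4 or x = -1

Bring every term to one side: x^2 + 5x + 4 = 0.
Factor: (x + 4)(x + 1) = 0.
So x = -4 or x = -1.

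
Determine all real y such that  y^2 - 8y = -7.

y = 1 or y = 7

Bring every term to one side: y^2 - 8y + 7 = 0.
Factor: (y - 1)(y - 7) = 0.
So y = 1 or y = 7.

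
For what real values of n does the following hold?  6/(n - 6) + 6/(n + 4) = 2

Multiply both sides by (n - 6)(n + 4):
6(n + 4) + 6(n - 6) = 2(n - 6)(n + 4).
Expand and collect terms: 2n^2 - 16n - 36 = 0.
By the quadratic formula, n = (16 +/- sqrt(544)) / 4, so n ~= 9.831 or n ~= -1.831.
Neither value makes a denominator zero (n != 6, n != -4), so both are valid.

n = -1.831 or n = 9.831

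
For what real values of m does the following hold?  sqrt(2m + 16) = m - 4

Square both sides: 2m + 16 = (m - 4)^2.
Expand and rearrange: m^2 - 10m = 0.
Solving gives m = 10 or m = 0.
Check each candidate in the original equation:
  m = 10: sqrt(36) = 6, while m - 4 = 6 — valid.
  m = 0: sqrt(16) = 4, while m - 4 = -4 — extraneous.

m = 10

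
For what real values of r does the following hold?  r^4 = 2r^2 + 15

r = -2.2361 or r = 2.2361

Let u = r^2. The equation becomes u^2 - 2u - 15 = 0.
Factor: (u + 3)(u - 5) = 0, so u = -3 or u = 5.
r^2 = -3 < 0 has no real solution.
r^2 = 5 gives r = +/-sqrt(5) ~= +/-2.2361.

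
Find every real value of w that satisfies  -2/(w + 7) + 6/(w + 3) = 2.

w = -7.6056 or w = -0.3944

Multiply both sides by (w + 7)(w + 3):
-2(w + 3) + 6(w + 7) = 2(w + 7)(w + 3).
Expand and collect terms: 2w^2 + 16w + 6 = 0.
By the quadratic formula, w = (-16 +/- sqrt(208)) / 4, so w ~= -0.3944 or w ~= -7.6056.
Neither value makes a denominator zero (w != -7, w != -3), so both are valid.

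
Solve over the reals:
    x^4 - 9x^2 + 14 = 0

x = -2.6458 or x = -1.4142 or x = 1.4142 or x = 2.6458

Let u = x^2. The equation becomes u^2 - 9u + 14 = 0.
Factor: (u - 7)(u - 2) = 0, so u = 7 or u = 2.
x^2 = 7 gives x = +/-sqrt(7) ~= +/-2.6458.
x^2 = 2 gives x = +/-sqrt(2) ~= +/-1.4142.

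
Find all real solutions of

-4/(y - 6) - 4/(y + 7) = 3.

y = -8.4687 or y = 4.802

Multiply both sides by (y - 6)(y + 7):
-4(y + 7) - 4(y - 6) = 3(y - 6)(y + 7).
Expand and collect terms: 3y^2 + 11y - 122 = 0.
By the quadratic formula, y = (-11 +/- sqrt(1585)) / 6, so y ~= 4.802 or y ~= -8.4687.
Neither value makes a denominator zero (y != 6, y != -7), so both are valid.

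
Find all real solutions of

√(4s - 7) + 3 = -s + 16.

Isolate the radical: √(4s - 7) = -s + 13.
Square both sides: 4s - 7 = (-s + 13)².
Expand and rearrange: s² - 30s + 176 = 0.
Solving gives s = 22 or s = 8.
Check each candidate in the original equation:
  s = 22: √(81) = 9, while -s + 13 = -9 — extraneous.
  s = 8: √(25) = 5, while -s + 13 = 5 — valid.

s = 8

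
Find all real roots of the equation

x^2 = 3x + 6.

x = -1.3723 or x = 4.3723

Rearrange to standard form: x^2 - 3x - 6 = 0.
Discriminant: (-3)^2 - 4*1*(-6) = 33.
Quadratic formula: x = (3 +/- sqrt(33)) / 2.
So x = 3/2 + sqrt(33)/2 ~= 4.3723 or x = 3/2 - sqrt(33)/2 ~= -1.3723.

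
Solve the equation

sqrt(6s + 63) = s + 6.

Square both sides: 6s + 63 = (s + 6)^2.
Expand and rearrange: s^2 + 6s - 27 = 0.
Solving gives s = 3 or s = -9.
Check each candidate in the original equation:
  s = 3: sqrt(81) = 9, while s + 6 = 9 — valid.
  s = -9: sqrt(9) = 3, while s + 6 = -3 — extraneous.

s = 3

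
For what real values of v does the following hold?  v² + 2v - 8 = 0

v = -4 or v = 2

Factor: (v + 4)(v - 2) = 0.
So v = -4 or v = 2.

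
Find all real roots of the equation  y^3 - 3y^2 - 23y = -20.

Rearrange: y^3 - 3y^2 - 23y + 20 = 0.
Possible rational roots are divisors of 20. Testing y = -4 gives 0, so (y + 4) is a factor.
Divide: y^3 - 3y^2 - 23y + 20 = (y + 4)(y^2 - 7y + 5).
Apply the quadratic formula to y^2 - 7y + 5 = 0: y = (7 +/- sqrt(29))/2, i.e. y ~= 6.1926 or y ~= 0.8074.

y = -4 or y = 0.8074 or y = 6.1926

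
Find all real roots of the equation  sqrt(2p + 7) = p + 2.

p = 1

Square both sides: 2p + 7 = (p + 2)^2.
Expand and rearrange: p^2 + 2p - 3 = 0.
Solving gives p = 1 or p = -3.
Check each candidate in the original equation:
  p = 1: sqrt(9) = 3, while p + 2 = 3 — valid.
  p = -3: sqrt(1) = 1, while p + 2 = -1 — extraneous.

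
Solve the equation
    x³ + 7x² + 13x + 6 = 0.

Possible rational roots are divisors of 6. Testing x = -2 gives 0, so (x + 2) is a factor.
Divide: x³ + 7x² + 13x + 6 = (x + 2)(x² + 5x + 3).
Apply the quadratic formula to x² + 5x + 3 = 0: x = (-5 ± √13)/2, i.e. x ≈ -0.6972 or x ≈ -4.3028.

x = -4.3028 or x = -2 or x = -0.6972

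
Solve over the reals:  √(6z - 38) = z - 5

Square both sides: 6z - 38 = (z - 5)².
Expand and rearrange: z² - 16z + 63 = 0.
Solving gives z = 9 or z = 7.
Check each candidate in the original equation:
  z = 9: √(16) = 4, while z - 5 = 4 — valid.
  z = 7: √(4) = 2, while z - 5 = 2 — valid.

z = 7 or z = 9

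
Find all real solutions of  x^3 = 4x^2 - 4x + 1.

x = 0.382 or x = 1 or x = 2.618

Rearrange: x^3 - 4x^2 + 4x - 1 = 0.
Possible rational roots are divisors of -1. Testing x = 1 gives 0, so (x - 1) is a factor.
Divide: x^3 - 4x^2 + 4x - 1 = (x - 1)(x^2 - 3x + 1).
Apply the quadratic formula to x^2 - 3x + 1 = 0: x = (3 +/- sqrt(5))/2, i.e. x ~= 2.618 or x ~= 0.382.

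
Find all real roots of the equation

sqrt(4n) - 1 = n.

n = 1

Isolate the radical: sqrt(4n) = n + 1.
Square both sides: 4n = (n + 1)^2.
Expand and rearrange: n^2 - 2n + 1 = 0.
This gives the repeated root n = 1.
Check in the original equation:
  n = 1: sqrt(4) = 2, while n + 1 = 2 — valid.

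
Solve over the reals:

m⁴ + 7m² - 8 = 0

Let u = m². The equation becomes u² + 7u - 8 = 0.
Factor: (u + 8)(u - 1) = 0, so u = -8 or u = 1.
m² = -8 < 0 has no real solution.
m² = 1 gives m = ±1.

m = -1 or m = 1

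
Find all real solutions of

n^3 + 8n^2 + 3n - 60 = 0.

n = -5.2749 or n = -5 or n = 2.2749

Possible rational roots are divisors of -60. Testing n = -5 gives 0, so (n + 5) is a factor.
Divide: n^3 + 8n^2 + 3n - 60 = (n + 5)(n^2 + 3n - 12).
Apply the quadratic formula to n^2 + 3n - 12 = 0: n = (-3 +/- sqrt(57))/2, i.e. n ~= 2.2749 or n ~= -5.2749.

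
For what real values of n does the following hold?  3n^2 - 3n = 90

Bring every term to one side: 3n^2 - 3n - 90 = 0.
Factor: 3(n - 6)(n + 5) = 0.
So n = 6 or n = -5.

n = -5 or n = 6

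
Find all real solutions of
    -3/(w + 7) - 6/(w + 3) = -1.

w = -6 or w = 5

Multiply both sides by (w + 7)(w + 3):
-3(w + 3) - 6(w + 7) = -(w + 7)(w + 3).
Expand and collect terms: -w² - w + 30 = 0.
Factor or apply the quadratic formula: w = -6 or w = 5.
Neither value makes a denominator zero (w ≠ -7, w ≠ -3), so both are valid.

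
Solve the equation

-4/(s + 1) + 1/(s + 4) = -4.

Multiply both sides by (s + 1)(s + 4):
-4(s + 4) + (s + 1) = -4(s + 1)(s + 4).
Expand and collect terms: -4s² - 17s - 1 = 0.
By the quadratic formula, s = (17 ± √273) / -8, so s ≈ -4.1903 or s ≈ -0.0597.
Neither value makes a denominator zero (s ≠ -1, s ≠ -4), so both are valid.

s = -4.1903 or s = -0.0597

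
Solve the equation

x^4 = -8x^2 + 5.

x = -0.7633 or x = 0.7633

Let u = x^2. The equation becomes u^2 + 8u - 5 = 0.
By the quadratic formula, u = -4 + sqrt(21) or u = -sqrt(21) - 4.
x^2 = -4 + sqrt(21) gives x = +/-sqrt(-4 + sqrt(21)) ~= +/-0.7633.
x^2 = -sqrt(21) - 4 < 0 has no real solution.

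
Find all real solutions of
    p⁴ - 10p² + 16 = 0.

p = -2.8284 or p = -1.4142 or p = 1.4142 or p = 2.8284

Let u = p². The equation becomes u² - 10u + 16 = 0.
Factor: (u - 2)(u - 8) = 0, so u = 2 or u = 8.
p² = 2 gives p = ±√(2) ≈ ±1.4142.
p² = 8 gives p = ±2·√(2) ≈ ±2.8284.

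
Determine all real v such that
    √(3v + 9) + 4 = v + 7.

v = -3 or v = 0

Isolate the radical: √(3v + 9) = v + 3.
Square both sides: 3v + 9 = (v + 3)².
Expand and rearrange: v² + 3v = 0.
Solving gives v = 0 or v = -3.
Check each candidate in the original equation:
  v = 0: √(9) = 3, while v + 3 = 3 — valid.
  v = -3: √(0) = 0, while v + 3 = 0 — valid.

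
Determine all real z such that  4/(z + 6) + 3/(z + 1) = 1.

Multiply both sides by (z + 6)(z + 1):
4(z + 1) + 3(z + 6) = (z + 6)(z + 1).
Expand and collect terms: z² - 16 = 0.
Factor or apply the quadratic formula: z = 4 or z = -4.
Neither value makes a denominator zero (z ≠ -6, z ≠ -1), so both are valid.

z = -4 or z = 4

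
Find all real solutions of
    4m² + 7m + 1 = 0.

Discriminant: (7)² − 4·4·1 = 33.
Quadratic formula: m = (-7 ± √33) / 8.
So m = -7/8 + √(33)/8 ≈ -0.1569 or m = -7/8 - √(33)/8 ≈ -1.5931.

m = -1.5931 or m = -0.1569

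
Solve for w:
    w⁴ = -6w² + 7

w = -1 or w = 1

Let u = w². The equation becomes u² + 6u - 7 = 0.
Factor: (u - 1)(u + 7) = 0, so u = 1 or u = -7.
w² = 1 gives w = ±1.
w² = -7 < 0 has no real solution.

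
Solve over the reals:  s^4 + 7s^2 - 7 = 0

s = -0.9421 or s = 0.9421

Let u = s^2. The equation becomes u^2 + 7u - 7 = 0.
By the quadratic formula, u = -7/2 + sqrt(77)/2 or u = -sqrt(77)/2 - 7/2.
s^2 = -7/2 + sqrt(77)/2 gives s = +/-sqrt(-7/2 + sqrt(77)/2) ~= +/-0.9421.
s^2 = -sqrt(77)/2 - 7/2 < 0 has no real solution.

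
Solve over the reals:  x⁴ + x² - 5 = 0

Let u = x². The equation becomes u² + u - 5 = 0.
By the quadratic formula, u = -1/2 + √(21)/2 or u = -√(21)/2 - 1/2.
x² = -1/2 + √(21)/2 gives x = ±√(-1/2 + √(21)/2) ≈ ±1.3384.
x² = -√(21)/2 - 1/2 < 0 has no real solution.

x = -1.3384 or x = 1.3384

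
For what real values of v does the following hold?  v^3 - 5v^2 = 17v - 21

v = -3 or v = 1 or v = 7

Rearrange: v^3 - 5v^2 - 17v + 21 = 0.
Possible rational roots are divisors of 21. Testing v = -3 gives 0, so (v + 3) is a factor.
Divide: v^3 - 5v^2 - 17v + 21 = (v + 3)(v^2 - 8v + 7).
Factor the quadratic: v = 7 or v = 1.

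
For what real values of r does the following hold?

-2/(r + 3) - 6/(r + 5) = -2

r = -3.7321 or r = -0.2679

Multiply both sides by (r + 3)(r + 5):
-2(r + 5) - 6(r + 3) = -2(r + 3)(r + 5).
Expand and collect terms: -2r^2 - 8r - 2 = 0.
By the quadratic formula, r = (8 +/- sqrt(48)) / -4, so r ~= -3.7321 or r ~= -0.2679.
Neither value makes a denominator zero (r != -3, r != -5), so both are valid.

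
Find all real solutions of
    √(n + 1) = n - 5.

Square both sides: n + 1 = (n - 5)².
Expand and rearrange: n² - 11n + 24 = 0.
Solving gives n = 8 or n = 3.
Check each candidate in the original equation:
  n = 8: √(9) = 3, while n - 5 = 3 — valid.
  n = 3: √(4) = 2, while n - 5 = -2 — extraneous.

n = 8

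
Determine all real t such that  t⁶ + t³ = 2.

Let u = t³. The equation becomes u² + u - 2 = 0.
Factor: (u + 2)(u - 1) = 0, so u = -2 or u = 1.
t³ = -2 gives t = -∛(2) ≈ -1.2599.
t³ = 1 gives t = 1.

t = -1.2599 or t = 1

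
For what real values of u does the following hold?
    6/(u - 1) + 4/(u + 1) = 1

Multiply both sides by (u - 1)(u + 1):
6(u + 1) + 4(u - 1) = (u - 1)(u + 1).
Expand and collect terms: u^2 - 10u - 3 = 0.
By the quadratic formula, u = (10 +/- sqrt(112)) / 2, so u ~= 10.2915 or u ~= -0.2915.
Neither value makes a denominator zero (u != 1, u != -1), so both are valid.

u = -0.2915 or u = 10.2915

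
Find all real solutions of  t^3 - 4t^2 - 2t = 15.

Rearrange: t^3 - 4t^2 - 2t - 15 = 0.
Possible rational roots are divisors of -15. Testing t = 5 gives 0, so (t - 5) is a factor.
Divide: t^3 - 4t^2 - 2t - 15 = (t - 5)(t^2 + t + 3).
The quadratic t^2 + t + 3 has discriminant -11 < 0, so no further real roots.

t = 5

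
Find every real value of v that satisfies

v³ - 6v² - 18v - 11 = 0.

Possible rational roots are divisors of -11. Testing v = -1 gives 0, so (v + 1) is a factor.
Divide: v³ - 6v² - 18v - 11 = (v + 1)(v² - 7v - 11).
Apply the quadratic formula to v² - 7v - 11 = 0: v = (7 ± √93)/2, i.e. v ≈ 8.3218 or v ≈ -1.3218.

v = -1.3218 or v = -1 or v = 8.3218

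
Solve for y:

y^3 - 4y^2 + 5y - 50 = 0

y = 5

Possible rational roots are divisors of -50. Testing y = 5 gives 0, so (y - 5) is a factor.
Divide: y^3 - 4y^2 + 5y - 50 = (y - 5)(y^2 + y + 10).
The quadratic y^2 + y + 10 has discriminant -39 < 0, so no further real roots.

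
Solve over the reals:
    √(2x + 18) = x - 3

Square both sides: 2x + 18 = (x - 3)².
Expand and rearrange: x² - 8x - 9 = 0.
Solving gives x = 9 or x = -1.
Check each candidate in the original equation:
  x = 9: √(36) = 6, while x - 3 = 6 — valid.
  x = -1: √(16) = 4, while x - 3 = -4 — extraneous.

x = 9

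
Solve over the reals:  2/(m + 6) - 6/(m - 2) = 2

m = -4 or m = -2

Multiply both sides by (m + 6)(m - 2):
2(m - 2) - 6(m + 6) = 2(m + 6)(m - 2).
Expand and collect terms: 2m^2 + 12m + 16 = 0.
Factor or apply the quadratic formula: m = -2 or m = -4.
Neither value makes a denominator zero (m != -6, m != 2), so both are valid.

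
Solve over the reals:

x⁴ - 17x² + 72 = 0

x = -3 or x = -2.8284 or x = 2.8284 or x = 3

Let u = x². The equation becomes u² - 17u + 72 = 0.
Factor: (u - 9)(u - 8) = 0, so u = 9 or u = 8.
x² = 9 gives x = ±3.
x² = 8 gives x = ±2·√(2) ≈ ±2.8284.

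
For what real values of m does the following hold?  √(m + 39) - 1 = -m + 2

Isolate the radical: √(m + 39) = -m + 3.
Square both sides: m + 39 = (-m + 3)².
Expand and rearrange: m² - 7m - 30 = 0.
Solving gives m = 10 or m = -3.
Check each candidate in the original equation:
  m = 10: √(49) = 7, while -m + 3 = -7 — extraneous.
  m = -3: √(36) = 6, while -m + 3 = 6 — valid.

m = -3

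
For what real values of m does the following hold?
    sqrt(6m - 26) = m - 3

m = 5 or m = 7

Square both sides: 6m - 26 = (m - 3)^2.
Expand and rearrange: m^2 - 12m + 35 = 0.
Solving gives m = 7 or m = 5.
Check each candidate in the original equation:
  m = 7: sqrt(16) = 4, while m - 3 = 4 — valid.
  m = 5: sqrt(4) = 2, while m - 3 = 2 — valid.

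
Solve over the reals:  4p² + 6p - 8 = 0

Discriminant: (6)² − 4·4·(-8) = 164.
Quadratic formula: p = (-6 ± √164) / 8.
So p = -3/4 + √(41)/4 ≈ 0.8508 or p = -√(41)/4 - 3/4 ≈ -2.3508.

p = -2.3508 or p = 0.8508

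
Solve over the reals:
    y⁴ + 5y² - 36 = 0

Let u = y². The equation becomes u² + 5u - 36 = 0.
Factor: (u - 4)(u + 9) = 0, so u = 4 or u = -9.
y² = 4 gives y = ±2.
y² = -9 < 0 has no real solution.

y = -2 or y = 2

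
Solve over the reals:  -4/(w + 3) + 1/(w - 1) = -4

w = -1.9059 or w = 0.6559

Multiply both sides by (w + 3)(w - 1):
-4(w - 1) + (w + 3) = -4(w + 3)(w - 1).
Expand and collect terms: -4w² - 5w + 5 = 0.
By the quadratic formula, w = (5 ± √105) / -8, so w ≈ -1.9059 or w ≈ 0.6559.
Neither value makes a denominator zero (w ≠ -3, w ≠ 1), so both are valid.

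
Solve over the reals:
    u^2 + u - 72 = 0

Factor: (u + 9)(u - 8) = 0.
So u = -9 or u = 8.

u = -9 or u = 8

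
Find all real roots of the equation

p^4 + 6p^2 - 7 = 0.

p = -1 or p = 1

Let u = p^2. The equation becomes u^2 + 6u - 7 = 0.
Factor: (u + 7)(u - 1) = 0, so u = -7 or u = 1.
p^2 = -7 < 0 has no real solution.
p^2 = 1 gives p = +/-1.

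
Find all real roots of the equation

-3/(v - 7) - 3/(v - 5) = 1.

v = -0.1623 or v = 6.1623

Multiply both sides by (v - 7)(v - 5):
-3(v - 5) - 3(v - 7) = (v - 7)(v - 5).
Expand and collect terms: v^2 - 6v - 1 = 0.
By the quadratic formula, v = (6 +/- sqrt(40)) / 2, so v ~= 6.1623 or v ~= -0.1623.
Neither value makes a denominator zero (v != 7, v != 5), so both are valid.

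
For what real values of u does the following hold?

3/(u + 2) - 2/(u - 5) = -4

Multiply both sides by (u + 2)(u - 5):
3(u - 5) - 2(u + 2) = -4(u + 2)(u - 5).
Expand and collect terms: -4u^2 + 11u + 59 = 0.
By the quadratic formula, u = (-11 +/- sqrt(1065)) / -8, so u ~= -2.7043 or u ~= 5.4543.
Neither value makes a denominator zero (u != -2, u != 5), so both are valid.

u = -2.7043 or u = 5.4543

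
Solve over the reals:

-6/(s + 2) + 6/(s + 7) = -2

Multiply both sides by (s + 2)(s + 7):
-6(s + 7) + 6(s + 2) = -2(s + 2)(s + 7).
Expand and collect terms: -2s² - 18s + 2 = 0.
By the quadratic formula, s = (18 ± √340) / -4, so s ≈ -9.1098 or s ≈ 0.1098.
Neither value makes a denominator zero (s ≠ -2, s ≠ -7), so both are valid.

s = -9.1098 or s = 0.1098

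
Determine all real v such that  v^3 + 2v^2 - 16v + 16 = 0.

v = -5.4641 or v = 1.4641 or v = 2

Possible rational roots are divisors of 16. Testing v = 2 gives 0, so (v - 2) is a factor.
Divide: v^3 + 2v^2 - 16v + 16 = (v - 2)(v^2 + 4v - 8).
Apply the quadratic formula to v^2 + 4v - 8 = 0: v = (-4 +/- sqrt(48))/2, i.e. v ~= 1.4641 or v ~= -5.4641.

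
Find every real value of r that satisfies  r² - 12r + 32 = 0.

r = 4 or r = 8

Factor: (r - 8)(r - 4) = 0.
So r = 8 or r = 4.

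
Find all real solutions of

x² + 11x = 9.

Rearrange to standard form: x² + 11x - 9 = 0.
Discriminant: (11)² − 4·1·(-9) = 157.
Quadratic formula: x = (-11 ± √157) / 2.
So x = -11/2 + √(157)/2 ≈ 0.765 or x = -√(157)/2 - 11/2 ≈ -11.765.

x = -11.765 or x = 0.765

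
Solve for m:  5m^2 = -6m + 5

m = -1.7662 or m = 0.5662

Rearrange to standard form: 5m^2 + 6m - 5 = 0.
Discriminant: (6)^2 - 4*5*(-5) = 136.
Quadratic formula: m = (-6 +/- sqrt(136)) / 10.
So m = -3/5 + sqrt(34)/5 ~= 0.5662 or m = -sqrt(34)/5 - 3/5 ~= -1.7662.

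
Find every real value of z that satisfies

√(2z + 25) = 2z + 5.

Square both sides: 2z + 25 = (2z + 5)².
Expand and rearrange: 4z² + 18z = 0.
Solving gives z = 0 or z = -4.5.
Check each candidate in the original equation:
  z = 0: √(25) = 5, while 2z + 5 = 5 — valid.
  z = -4.5: √(16) = 4, while 2z + 5 = -4 — extraneous.

z = 0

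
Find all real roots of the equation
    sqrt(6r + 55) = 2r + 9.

r = -1

Square both sides: 6r + 55 = (2r + 9)^2.
Expand and rearrange: 4r^2 + 30r + 26 = 0.
Solving gives r = -1 or r = -6.5.
Check each candidate in the original equation:
  r = -1: sqrt(49) = 7, while 2r + 9 = 7 — valid.
  r = -6.5: sqrt(16) = 4, while 2r + 9 = -4 — extraneous.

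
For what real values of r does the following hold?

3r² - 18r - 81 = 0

Factor: 3(r + 3)(r - 9) = 0.
So r = -3 or r = 9.

r = -3 or r = 9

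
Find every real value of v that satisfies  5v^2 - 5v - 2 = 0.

Discriminant: (-5)^2 - 4*5*(-2) = 65.
Quadratic formula: v = (5 +/- sqrt(65)) / 10.
So v = 1/2 + sqrt(65)/10 ~= 1.3062 or v = 1/2 - sqrt(65)/10 ~= -0.3062.

v = -0.3062 or v = 1.3062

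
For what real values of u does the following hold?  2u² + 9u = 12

u = -5.576 or u = 1.076

Rearrange to standard form: 2u² + 9u - 12 = 0.
Discriminant: (9)² − 4·2·(-12) = 177.
Quadratic formula: u = (-9 ± √177) / 4.
So u = -9/4 + √(177)/4 ≈ 1.076 or u = -√(177)/4 - 9/4 ≈ -5.576.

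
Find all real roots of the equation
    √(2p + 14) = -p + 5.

Square both sides: 2p + 14 = (-p + 5)².
Expand and rearrange: p² - 12p + 11 = 0.
Solving gives p = 11 or p = 1.
Check each candidate in the original equation:
  p = 11: √(36) = 6, while -p + 5 = -6 — extraneous.
  p = 1: √(16) = 4, while -p + 5 = 4 — valid.

p = 1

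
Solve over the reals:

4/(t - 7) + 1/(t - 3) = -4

Multiply both sides by (t - 7)(t - 3):
4(t - 3) + (t - 7) = -4(t - 7)(t - 3).
Expand and collect terms: -4t² + 35t - 65 = 0.
By the quadratic formula, t = (-35 ± √185) / -8, so t ≈ 2.6748 or t ≈ 6.0752.
Neither value makes a denominator zero (t ≠ 7, t ≠ 3), so both are valid.

t = 2.6748 or t = 6.0752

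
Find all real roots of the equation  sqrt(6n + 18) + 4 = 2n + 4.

Isolate the radical: sqrt(6n + 18) = 2n.
Square both sides: 6n + 18 = (2n)^2.
Expand and rearrange: 4n^2 - 6n - 18 = 0.
Solving gives n = 3 or n = -1.5.
Check each candidate in the original equation:
  n = 3: sqrt(36) = 6, while 2n = 6 — valid.
  n = -1.5: sqrt(9) = 3, while 2n = -3 — extraneous.

n = 3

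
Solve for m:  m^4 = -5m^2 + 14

m = -1.4142 or m = 1.4142

Let u = m^2. The equation becomes u^2 + 5u - 14 = 0.
Factor: (u + 7)(u - 2) = 0, so u = -7 or u = 2.
m^2 = -7 < 0 has no real solution.
m^2 = 2 gives m = +/-sqrt(2) ~= +/-1.4142.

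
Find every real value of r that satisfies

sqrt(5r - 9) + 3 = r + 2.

r = 2 or r = 5

Isolate the radical: sqrt(5r - 9) = r - 1.
Square both sides: 5r - 9 = (r - 1)^2.
Expand and rearrange: r^2 - 7r + 10 = 0.
Solving gives r = 5 or r = 2.
Check each candidate in the original equation:
  r = 5: sqrt(16) = 4, while r - 1 = 4 — valid.
  r = 2: sqrt(1) = 1, while r - 1 = 1 — valid.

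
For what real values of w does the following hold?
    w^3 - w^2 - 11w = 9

Rearrange: w^3 - w^2 - 11w - 9 = 0.
Possible rational roots are divisors of -9. Testing w = -1 gives 0, so (w + 1) is a factor.
Divide: w^3 - w^2 - 11w - 9 = (w + 1)(w^2 - 2w - 9).
Apply the quadratic formula to w^2 - 2w - 9 = 0: w = (2 +/- sqrt(40))/2, i.e. w ~= 4.1623 or w ~= -2.1623.

w = -2.1623 or w = -1 or w = 4.1623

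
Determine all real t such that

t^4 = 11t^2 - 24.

Let u = t^2. The equation becomes u^2 - 11u + 24 = 0.
Factor: (u - 3)(u - 8) = 0, so u = 3 or u = 8.
t^2 = 3 gives t = +/-sqrt(3) ~= +/-1.7321.
t^2 = 8 gives t = +/-2*sqrt(2) ~= +/-2.8284.

t = -2.8284 or t = -1.7321 or t = 1.7321 or t = 2.8284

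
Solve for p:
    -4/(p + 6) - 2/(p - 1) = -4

p = -5.076 or p = 1.576

Multiply both sides by (p + 6)(p - 1):
-4(p - 1) - 2(p + 6) = -4(p + 6)(p - 1).
Expand and collect terms: -4p^2 - 14p + 32 = 0.
By the quadratic formula, p = (14 +/- sqrt(708)) / -8, so p ~= -5.076 or p ~= 1.576.
Neither value makes a denominator zero (p != -6, p != 1), so both are valid.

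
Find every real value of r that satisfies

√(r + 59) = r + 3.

Square both sides: r + 59 = (r + 3)².
Expand and rearrange: r² + 5r - 50 = 0.
Solving gives r = 5 or r = -10.
Check each candidate in the original equation:
  r = 5: √(64) = 8, while r + 3 = 8 — valid.
  r = -10: √(49) = 7, while r + 3 = -7 — extraneous.

r = 5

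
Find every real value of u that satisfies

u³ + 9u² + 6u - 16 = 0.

u = -8 or u = -2 or u = 1

Possible rational roots are divisors of -16. Testing u = -2 gives 0, so (u + 2) is a factor.
Divide: u³ + 9u² + 6u - 16 = (u + 2)(u² + 7u - 8).
Factor the quadratic: u = 1 or u = -8.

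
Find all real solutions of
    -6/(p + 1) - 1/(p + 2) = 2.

p = -4.6861 or p = -1.8139

Multiply both sides by (p + 1)(p + 2):
-6(p + 2) - (p + 1) = 2(p + 1)(p + 2).
Expand and collect terms: 2p² + 13p + 17 = 0.
By the quadratic formula, p = (-13 ± √33) / 4, so p ≈ -1.8139 or p ≈ -4.6861.
Neither value makes a denominator zero (p ≠ -1, p ≠ -2), so both are valid.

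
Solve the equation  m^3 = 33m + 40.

m = -5 or m = -1.2749 or m = 6.2749

Rearrange: m^3 - 33m - 40 = 0.
Possible rational roots are divisors of -40. Testing m = -5 gives 0, so (m + 5) is a factor.
Divide: m^3 - 33m - 40 = (m + 5)(m^2 - 5m - 8).
Apply the quadratic formula to m^2 - 5m - 8 = 0: m = (5 +/- sqrt(57))/2, i.e. m ~= 6.2749 or m ~= -1.2749.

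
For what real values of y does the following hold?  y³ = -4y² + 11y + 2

Rearrange: y³ + 4y² - 11y - 2 = 0.
Possible rational roots are divisors of -2. Testing y = 2 gives 0, so (y - 2) is a factor.
Divide: y³ + 4y² - 11y - 2 = (y - 2)(y² + 6y + 1).
Apply the quadratic formula to y² + 6y + 1 = 0: y = (-6 ± √32)/2, i.e. y ≈ -0.1716 or y ≈ -5.8284.

y = -5.8284 or y = -0.1716 or y = 2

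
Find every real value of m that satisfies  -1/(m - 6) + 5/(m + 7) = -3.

Multiply both sides by (m - 6)(m + 7):
-(m + 7) + 5(m - 6) = -3(m - 6)(m + 7).
Expand and collect terms: -3m^2 - 7m + 163 = 0.
By the quadratic formula, m = (7 +/- sqrt(2005)) / -6, so m ~= -8.6295 or m ~= 6.2962.
Neither value makes a denominator zero (m != 6, m != -7), so both are valid.

m = -8.6295 or m = 6.2962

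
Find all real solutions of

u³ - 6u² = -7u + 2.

Rearrange: u³ - 6u² + 7u - 2 = 0.
Possible rational roots are divisors of -2. Testing u = 1 gives 0, so (u - 1) is a factor.
Divide: u³ - 6u² + 7u - 2 = (u - 1)(u² - 5u + 2).
Apply the quadratic formula to u² - 5u + 2 = 0: u = (5 ± √17)/2, i.e. u ≈ 4.5616 or u ≈ 0.4384.

u = 0.4384 or u = 1 or u = 4.5616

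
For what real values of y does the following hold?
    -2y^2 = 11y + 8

Rearrange to standard form: -2y^2 - 11y - 8 = 0.
Discriminant: (-11)^2 - 4*(-2)*(-8) = 57.
Quadratic formula: y = (11 +/- sqrt(57)) / (-4).
So y = -11/4 - sqrt(57)/4 ~= -4.6375 or y = -11/4 + sqrt(57)/4 ~= -0.8625.

y = -4.6375 or y = -0.8625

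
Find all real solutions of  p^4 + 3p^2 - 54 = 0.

Let u = p^2. The equation becomes u^2 + 3u - 54 = 0.
Factor: (u + 9)(u - 6) = 0, so u = -9 or u = 6.
p^2 = -9 < 0 has no real solution.
p^2 = 6 gives p = +/-sqrt(6) ~= +/-2.4495.

p = -2.4495 or p = 2.4495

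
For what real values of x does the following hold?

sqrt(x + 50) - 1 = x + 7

Isolate the radical: sqrt(x + 50) = x + 8.
Square both sides: x + 50 = (x + 8)^2.
Expand and rearrange: x^2 + 15x + 14 = 0.
Solving gives x = -1 or x = -14.
Check each candidate in the original equation:
  x = -1: sqrt(49) = 7, while x + 8 = 7 — valid.
  x = -14: sqrt(36) = 6, while x + 8 = -6 — extraneous.

x = -1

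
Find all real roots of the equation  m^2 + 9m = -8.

m = -8 or m = -1

Bring every term to one side: m^2 + 9m + 8 = 0.
Factor: (m + 1)(m + 8) = 0.
So m = -1 or m = -8.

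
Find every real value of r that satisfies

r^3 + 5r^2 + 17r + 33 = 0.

Possible rational roots are divisors of 33. Testing r = -3 gives 0, so (r + 3) is a factor.
Divide: r^3 + 5r^2 + 17r + 33 = (r + 3)(r^2 + 2r + 11).
The quadratic r^2 + 2r + 11 has discriminant -40 < 0, so no further real roots.

r = -3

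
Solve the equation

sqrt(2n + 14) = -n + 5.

Square both sides: 2n + 14 = (-n + 5)^2.
Expand and rearrange: n^2 - 12n + 11 = 0.
Solving gives n = 11 or n = 1.
Check each candidate in the original equation:
  n = 11: sqrt(36) = 6, while -n + 5 = -6 — extraneous.
  n = 1: sqrt(16) = 4, while -n + 5 = 4 — valid.

n = 1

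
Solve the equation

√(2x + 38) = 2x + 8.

x = -1

Square both sides: 2x + 38 = (2x + 8)².
Expand and rearrange: 4x² + 30x + 26 = 0.
Solving gives x = -1 or x = -6.5.
Check each candidate in the original equation:
  x = -1: √(36) = 6, while 2x + 8 = 6 — valid.
  x = -6.5: √(25) = 5, while 2x + 8 = -5 — extraneous.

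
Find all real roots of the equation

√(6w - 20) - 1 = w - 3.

w = 4 or w = 6

Isolate the radical: √(6w - 20) = w - 2.
Square both sides: 6w - 20 = (w - 2)².
Expand and rearrange: w² - 10w + 24 = 0.
Solving gives w = 6 or w = 4.
Check each candidate in the original equation:
  w = 6: √(16) = 4, while w - 2 = 4 — valid.
  w = 4: √(4) = 2, while w - 2 = 2 — valid.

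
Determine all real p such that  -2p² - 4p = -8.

Rearrange to standard form: -2p² - 4p + 8 = 0.
Discriminant: (-4)² − 4·(-2)·8 = 80.
Quadratic formula: p = (4 ± √80) / (-4).
So p = -√(5) - 1 ≈ -3.2361 or p = -1 + √(5) ≈ 1.2361.

p = -3.2361 or p = 1.2361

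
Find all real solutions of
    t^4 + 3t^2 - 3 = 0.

Let u = t^2. The equation becomes u^2 + 3u - 3 = 0.
By the quadratic formula, u = -3/2 + sqrt(21)/2 or u = -sqrt(21)/2 - 3/2.
t^2 = -3/2 + sqrt(21)/2 gives t = +/-sqrt(-3/2 + sqrt(21)/2) ~= +/-0.8895.
t^2 = -sqrt(21)/2 - 3/2 < 0 has no real solution.

t = -0.8895 or t = 0.8895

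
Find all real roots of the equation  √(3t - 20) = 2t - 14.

Square both sides: 3t - 20 = (2t - 14)².
Expand and rearrange: 4t² - 59t + 216 = 0.
Solving gives t = 8 or t = 6.75.
Check each candidate in the original equation:
  t = 8: √(4) = 2, while 2t - 14 = 2 — valid.
  t = 6.75: √(0.25) = 0.5, while 2t - 14 = -0.5 — extraneous.

t = 8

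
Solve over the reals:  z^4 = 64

z = -2.8284 or z = 2.8284

Let u = z^2. The equation becomes u^2 - 64 = 0.
Factor: (u - 8)(u + 8) = 0, so u = 8 or u = -8.
z^2 = 8 gives z = +/-2*sqrt(2) ~= +/-2.8284.
z^2 = -8 < 0 has no real solution.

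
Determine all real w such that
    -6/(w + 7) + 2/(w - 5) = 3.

w = -8.9085 or w = 5.5752

Multiply both sides by (w + 7)(w - 5):
-6(w - 5) + 2(w + 7) = 3(w + 7)(w - 5).
Expand and collect terms: 3w^2 + 10w - 149 = 0.
By the quadratic formula, w = (-10 +/- sqrt(1888)) / 6, so w ~= 5.5752 or w ~= -8.9085.
Neither value makes a denominator zero (w != -7, w != 5), so both are valid.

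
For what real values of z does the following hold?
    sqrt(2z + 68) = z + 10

z = -2

Square both sides: 2z + 68 = (z + 10)^2.
Expand and rearrange: z^2 + 18z + 32 = 0.
Solving gives z = -2 or z = -16.
Check each candidate in the original equation:
  z = -2: sqrt(64) = 8, while z + 10 = 8 — valid.
  z = -16: sqrt(36) = 6, while z + 10 = -6 — extraneous.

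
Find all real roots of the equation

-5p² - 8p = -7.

Rearrange to standard form: -5p² - 8p + 7 = 0.
Discriminant: (-8)² − 4·(-5)·7 = 204.
Quadratic formula: p = (8 ± √204) / (-10).
So p = -√(51)/5 - 4/5 ≈ -2.2283 or p = -4/5 + √(51)/5 ≈ 0.6283.

p = -2.2283 or p = 0.6283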